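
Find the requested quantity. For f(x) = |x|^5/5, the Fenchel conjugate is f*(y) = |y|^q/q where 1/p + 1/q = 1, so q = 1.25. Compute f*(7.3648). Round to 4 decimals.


The conjugate exponent q satisfies 1/p + 1/q = 1.
p = 5, so q = 5/(5 - 1) = 1.25
|y|^q = 7.3648^1.25 = 12.1325
f*(7.3648) = 12.1325 / 1.25 = 9.706


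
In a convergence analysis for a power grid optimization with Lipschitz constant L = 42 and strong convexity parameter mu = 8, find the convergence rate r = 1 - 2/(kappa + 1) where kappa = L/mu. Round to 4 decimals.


Step 1: Compute the condition number.
kappa = L/mu = 42/8 = 5.25
Step 2: Compute the convergence rate.
r = 1 - 2/(kappa + 1) = 1 - 2*mu/(L + mu) = (L - mu)/(L + mu) = 34/50 = 0.68


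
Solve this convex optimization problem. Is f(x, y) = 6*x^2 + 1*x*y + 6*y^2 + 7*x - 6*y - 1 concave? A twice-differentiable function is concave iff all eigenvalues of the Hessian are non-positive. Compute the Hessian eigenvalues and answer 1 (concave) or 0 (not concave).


The Hessian of f(x,y) = 6*x^2 + 1*x*y + 6*y^2 + 7*x - 6*y - 1 is:
H = [[12, 1], [1, 12]]
Trace = 12 + 12 = 24
Determinant = 12*12 - (1)^2 = 143
Discriminant = (24)^2 - 4*143 = 4.0
Eigenvalues: lambda_1 = 11.0, lambda_2 = 13.0
The function is not concave.

0


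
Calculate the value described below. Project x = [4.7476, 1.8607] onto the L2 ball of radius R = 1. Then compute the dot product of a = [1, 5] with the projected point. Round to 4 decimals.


Step 1: Compute ||x|| (intermediates to 6 decimals).
||x|| = sqrt(4.7476^2 + 1.8607^2) = 5.099207
Step 2: Project.
Since ||x|| > R, scale = R/||x|| = 1/5.099207 = 0.196109, proj(x) = scale * x
proj(x) = [0.931047, 0.3649]
Step 3: Dot product.
a^T * proj(x) = 1*0.931047 + 5*0.3649 = 2.7555


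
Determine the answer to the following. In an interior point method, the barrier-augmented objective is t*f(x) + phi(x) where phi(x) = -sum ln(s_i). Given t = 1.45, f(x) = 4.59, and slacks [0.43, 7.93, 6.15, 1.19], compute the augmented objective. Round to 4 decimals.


Step 1: Compute log-barrier.
ln values: [-0.844, 2.0707, 1.8165, 0.174]
phi = -(-0.844 + 2.0707 + 1.8165 + 0.174) = -3.2171
Step 2: Compute augmented objective.
t*f(x) = 1.45*4.59 = 6.6555
Total = 6.6555 - 3.2171 = 3.4384


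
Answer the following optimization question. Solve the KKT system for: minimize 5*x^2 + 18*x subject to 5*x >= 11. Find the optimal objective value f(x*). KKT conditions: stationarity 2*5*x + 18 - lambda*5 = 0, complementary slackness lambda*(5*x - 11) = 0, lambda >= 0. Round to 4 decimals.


Step 1: Try lambda = 0 (constraint inactive).
x_unc = -18/(2*5) = -1.8
Check: 5*-1.8 = -9.0 < 11 -- violated!
Step 2: Constraint must be active: 5*x = 11
x* = 11/5 = 2.2
lambda = (2*5*2.2 + 18)/5 = 8.0
Step 3: Compute optimal value.
f(x*) = 5*2.2^2 + 18*2.2 = 63.8


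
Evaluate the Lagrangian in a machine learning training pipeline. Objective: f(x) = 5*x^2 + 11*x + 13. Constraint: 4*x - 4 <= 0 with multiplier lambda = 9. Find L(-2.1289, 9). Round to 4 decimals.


Step 1: Evaluate f(x).
f(-2.1289) = 5*(-2.1289)^2 + 11*(-2.1289) + 13 = 12.2432
Step 2: Evaluate g(x).
g(-2.1289) = 4*-2.1289 - 4 = -12.5156
Step 3: Compute Lagrangian.
L = 12.2432 + 9*-12.5156 = -100.3972


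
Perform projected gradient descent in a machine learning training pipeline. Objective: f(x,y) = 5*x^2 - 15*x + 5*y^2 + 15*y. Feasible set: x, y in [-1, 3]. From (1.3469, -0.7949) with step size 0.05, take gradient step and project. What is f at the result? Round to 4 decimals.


Step 1: Compute gradient at (1.3469, -0.7949).
grad_x = 2*5*1.3469 - 15 = -1.531
grad_y = 2*5*-0.7949 + 15 = 7.051
Step 2: Gradient step.
x_raw = 1.3469 - 0.05*-1.531 = 1.4235
y_raw = -0.7949 - 0.05*7.051 = -1.1475
Step 3: Project onto [-1, 3].
x_proj = clip(1.4235) = 1.4235
y_proj = clip(-1.1475) = -1.0
Step 4: Evaluate f.
f(1.4235, -1.0) = -21.2207


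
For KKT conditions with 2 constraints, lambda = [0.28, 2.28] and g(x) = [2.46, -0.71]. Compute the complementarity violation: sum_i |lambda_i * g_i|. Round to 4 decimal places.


KKT complementary slackness check:
lambda_1 * g_1 = 0.28 * 2.46 = 0.6888
lambda_2 * g_2 = 2.28 * -0.71 = -1.6188
Total violation = 0.6888 + 1.6188 = 2.3076


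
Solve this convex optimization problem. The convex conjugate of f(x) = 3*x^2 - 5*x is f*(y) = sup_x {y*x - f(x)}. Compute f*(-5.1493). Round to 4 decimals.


f*(y) = sup_x {y*x - a*x^2 - b*x} = sup_x {(y-b)*x - a*x^2}
FOC: (y - b) - 2a*x = 0 => x* = (y - b)/(2a)
x* = (-5.1493 + 5)/(2*3) = -0.0249
f*(-5.1493) = (y-b)^2/(4a) = (-5.1493 + 5)^2/(4*3)
= 0.0223/12 = 0.0019


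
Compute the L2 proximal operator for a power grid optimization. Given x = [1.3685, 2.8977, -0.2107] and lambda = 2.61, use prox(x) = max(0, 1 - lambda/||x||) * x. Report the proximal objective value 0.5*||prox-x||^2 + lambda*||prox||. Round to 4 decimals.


Step 1: Compute ||x||.
||x|| = 3.2115
Step 2: Compute scaling factor.
scale = max(0, 1 - 2.61/3.2115) = 0.1873
Step 3: prox(x) = [0.2563, 0.5427, -0.0395]
||prox(x)|| = 0.6015
Step 4: Proximal objective.
0.5*||prox-x||^2 = 3.4061
lambda*||prox|| = 1.5699
Total = 4.976


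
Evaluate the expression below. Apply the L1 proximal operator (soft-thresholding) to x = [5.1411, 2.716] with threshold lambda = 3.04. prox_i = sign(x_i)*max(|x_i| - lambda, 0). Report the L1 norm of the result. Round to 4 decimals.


Soft-thresholding with lambda = 3.04:
prox(5.1411) = sign(5.1411)*max(|5.1411| - 3.04, 0) = 2.1011
prox(2.716) = sign(2.716)*max(|2.716| - 3.04, 0) = 0.0
prox(x) = [2.1011, 0.0]
||prox(x)||_1 = 2.1011 + 0.0 = 2.1011


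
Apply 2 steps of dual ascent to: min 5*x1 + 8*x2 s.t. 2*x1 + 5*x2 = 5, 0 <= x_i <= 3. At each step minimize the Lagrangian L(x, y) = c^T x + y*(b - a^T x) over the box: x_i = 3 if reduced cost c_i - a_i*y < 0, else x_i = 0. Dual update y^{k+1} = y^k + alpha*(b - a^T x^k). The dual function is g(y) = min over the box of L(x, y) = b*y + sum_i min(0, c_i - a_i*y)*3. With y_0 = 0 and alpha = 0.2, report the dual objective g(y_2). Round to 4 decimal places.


Dual ascent for LP: min 5*x1 + 8*x2, 2*x1 + 5*x2 = 5, 0 <= x_i <= 3
Step 1: y^k = 0.0, reduced costs: (5.0, 8.0)
  x^k = (0.0, 0.0), subgradient = b - a^T x = 5.0
  y^{k+1} = 0.0 + 0.2*5.0 = 1.0
Step 2: y^k = 1.0, reduced costs: (3.0, 3.0)
  x^k = (0.0, 0.0), subgradient = b - a^T x = 5.0
  y^{k+1} = 1.0 + 0.2*5.0 = 2.0
Dual objective at y_2 = 2.0: reduced costs (1.0, -2.0), box minimizer x = (0.0, 3.0)
g(y_2) = b*y + (c1 - a1*y)*x1 + (c2 - a2*y)*x2 = 5*2.0 + 1.0*0.0 + (-2.0)*3.0 = 10.0 + 0.0 - 6.0 = 4.0


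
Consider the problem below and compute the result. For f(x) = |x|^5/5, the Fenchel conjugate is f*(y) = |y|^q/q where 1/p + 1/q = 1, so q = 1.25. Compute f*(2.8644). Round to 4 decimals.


The conjugate exponent q satisfies 1/p + 1/q = 1.
p = 5, so q = 5/(5 - 1) = 1.25
|y|^q = 2.8644^1.25 = 3.7264
f*(2.8644) = 3.7264 / 1.25 = 2.9811


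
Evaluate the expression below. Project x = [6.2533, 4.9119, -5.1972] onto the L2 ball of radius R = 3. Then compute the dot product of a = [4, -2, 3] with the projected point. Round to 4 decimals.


Step 1: Compute ||x|| (intermediates to 6 decimals).
||x|| = sqrt(6.2533^2 + 4.9119^2 + (-5.1972)^2) = 9.499548
Step 2: Project.
Since ||x|| > R, scale = R/||x|| = 3/9.499548 = 0.315804, proj(x) = scale * x
proj(x) = [1.974817, 1.551198, -1.641297]
Step 3: Dot product.
a^T * proj(x) = 4*1.974817 - 2*1.551198 + 3*(-1.641297) = -0.127


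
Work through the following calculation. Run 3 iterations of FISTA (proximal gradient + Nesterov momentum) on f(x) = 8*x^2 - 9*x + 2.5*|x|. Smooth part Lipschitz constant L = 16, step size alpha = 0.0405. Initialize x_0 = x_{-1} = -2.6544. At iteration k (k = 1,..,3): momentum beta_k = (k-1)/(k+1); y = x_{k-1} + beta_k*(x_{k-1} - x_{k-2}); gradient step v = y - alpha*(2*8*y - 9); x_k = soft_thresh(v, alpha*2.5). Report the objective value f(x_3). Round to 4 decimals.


FISTA on f(x) = 8*x^2 - 9*x + 2.5*|x|
L = 16, alpha = 0.0405
Iteration 1: beta = 0.0, y = -2.6544 + 0.0*(-2.6544 + 2.6544) = -2.6544
  grad(y) = -51.4704, v = y - alpha*grad = -0.5698
  prox(v) = soft_thresh(-0.5698, 0.1013) = -0.4686
Iteration 2: beta = 0.3333, y = -0.4686 + 0.3333*(-0.4686 + 2.6544) = 0.26
  grad(y) = -4.84, v = y - alpha*grad = 0.456
  prox(v) = soft_thresh(0.456, 0.1013) = 0.3548
Iteration 3: beta = 0.5, y = 0.3548 + 0.5*(0.3548 + 0.4686) = 0.7665
  grad(y) = 3.2633, v = y - alpha*grad = 0.6343
  prox(v) = soft_thresh(0.6343, 0.1013) = 0.533
f(x_3) = 8*0.533^2 - 9*0.533 + 2.5*|0.533| = -1.1917


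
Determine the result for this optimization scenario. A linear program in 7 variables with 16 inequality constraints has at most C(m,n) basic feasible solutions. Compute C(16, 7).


Each vertex corresponds to some choice of n active constraints out of m, so the number of vertices is at most C(m, n) = m! / (n!(m-n)!).
m = 16, n = 7
Numerator: 16 * 15 * 14 * 13 * 12 * 11 * 10
Denominator: 7! = 5040
C(16, 7) = 11440


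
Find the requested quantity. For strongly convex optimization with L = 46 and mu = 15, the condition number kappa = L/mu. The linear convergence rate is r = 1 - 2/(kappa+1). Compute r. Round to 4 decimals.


Step 1: Compute the condition number.
kappa = L/mu = 46/15 = 3.0667
Step 2: Compute the convergence rate.
r = 1 - 2/(kappa + 1) = 1 - 2*mu/(L + mu) = (L - mu)/(L + mu) = 31/61 = 0.5082


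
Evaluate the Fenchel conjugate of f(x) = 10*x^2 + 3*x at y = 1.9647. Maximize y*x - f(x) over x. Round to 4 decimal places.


f*(y) = sup_x {y*x - a*x^2 - b*x} = sup_x {(y-b)*x - a*x^2}
FOC: (y - b) - 2a*x = 0 => x* = (y - b)/(2a)
x* = (1.9647 - 3)/(2*10) = -0.0518
f*(1.9647) = (y-b)^2/(4a) = (1.9647 - 3)^2/(4*10)
= 1.0718/40 = 0.0268


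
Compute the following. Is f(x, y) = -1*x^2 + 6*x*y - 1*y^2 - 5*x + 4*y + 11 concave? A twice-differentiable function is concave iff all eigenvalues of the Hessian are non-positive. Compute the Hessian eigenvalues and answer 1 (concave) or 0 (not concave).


The Hessian of f(x,y) = -1*x^2 + 6*x*y - 1*y^2 - 5*x + 4*y + 11 is:
H = [[-2, 6], [6, -2]]
Trace = -2 - 2 = -4
Determinant = -2*-2 - (6)^2 = -32
Discriminant = (-4)^2 - 4*-32 = 144.0
Eigenvalues: lambda_1 = -8.0, lambda_2 = 4.0
The function is not concave.

0


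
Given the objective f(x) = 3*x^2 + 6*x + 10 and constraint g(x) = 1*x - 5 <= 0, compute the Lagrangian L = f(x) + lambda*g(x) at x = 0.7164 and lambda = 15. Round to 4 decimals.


Step 1: Evaluate f(x).
f(0.7164) = 3*0.7164^2 + 6*0.7164 + 10 = 15.8381
Step 2: Evaluate g(x).
g(0.7164) = 1*0.7164 - 5 = -4.2836
Step 3: Compute Lagrangian.
L = 15.8381 + 15*-4.2836 = -48.4159


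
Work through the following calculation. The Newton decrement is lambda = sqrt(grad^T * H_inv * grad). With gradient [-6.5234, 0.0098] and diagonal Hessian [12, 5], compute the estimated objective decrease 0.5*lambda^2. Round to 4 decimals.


Step 1: H is diagonal, so H^(-1) * g = [-0.5436, 0.002].
Step 2: g^T H^(-1) g = sum_i g_i^2 / H_ii
  = (-6.5234)^2/12 + (0.0098)^2/5
  = 3.5462 + 0.0 = 3.5462
Step 3: Objective decrease = 0.5 * g^T H^(-1) g = 1.7731


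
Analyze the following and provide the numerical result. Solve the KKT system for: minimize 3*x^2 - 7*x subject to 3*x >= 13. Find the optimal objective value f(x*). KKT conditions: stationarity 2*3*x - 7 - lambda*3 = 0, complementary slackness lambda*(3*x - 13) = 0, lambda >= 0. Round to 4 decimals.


Step 1: Try lambda = 0 (constraint inactive).
x_unc = 7/(2*3) = 1.1667
Check: 3*1.1667 = 3.5001 < 13 -- violated!
Step 2: Constraint must be active: 3*x = 13
x* = 13/3 = 4.3333 (rounded; the exact value 13/3 is used below)
lambda = (2*3*(13/3) - 7)/3 = 6.3333
Step 3: Compute optimal value.
f(x*) = 3*(13/3)^2 - 7*(13/3) = 26.0


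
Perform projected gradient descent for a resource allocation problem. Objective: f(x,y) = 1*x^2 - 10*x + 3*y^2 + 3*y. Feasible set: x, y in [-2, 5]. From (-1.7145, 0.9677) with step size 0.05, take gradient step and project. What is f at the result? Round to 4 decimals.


Step 1: Compute gradient at (-1.7145, 0.9677).
grad_x = 2*1*-1.7145 - 10 = -13.429
grad_y = 2*3*0.9677 + 3 = 8.8062
Step 2: Gradient step.
x_raw = -1.7145 - 0.05*-13.429 = -1.0431
y_raw = 0.9677 - 0.05*8.8062 = 0.5274
Step 3: Project onto [-2, 5].
x_proj = clip(-1.0431) = -1.0431
y_proj = clip(0.5274) = 0.5274
Step 4: Evaluate f.
f(-1.0431, 0.5274) = 13.935


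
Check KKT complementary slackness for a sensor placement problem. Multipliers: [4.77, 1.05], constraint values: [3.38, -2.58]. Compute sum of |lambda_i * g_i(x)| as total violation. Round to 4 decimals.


KKT complementary slackness check:
lambda_1 * g_1 = 4.77 * 3.38 = 16.1226
lambda_2 * g_2 = 1.05 * -2.58 = -2.709
Total violation = 16.1226 + 2.709 = 18.8316


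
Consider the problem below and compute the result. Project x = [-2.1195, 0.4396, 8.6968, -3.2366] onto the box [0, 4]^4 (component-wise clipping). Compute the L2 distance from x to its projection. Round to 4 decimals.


Project each component onto [0, 4].
clip(-2.1195) = 0.0, clip(0.4396) = 0.4396, clip(8.6968) = 4.0, clip(-3.2366) = 0.0
Projection = [0.0, 0.4396, 4.0, 0.0]
Squared diffs: [4.4923, 0.0, 22.0599, 10.4756]
Distance = sqrt(37.0278) = 6.085


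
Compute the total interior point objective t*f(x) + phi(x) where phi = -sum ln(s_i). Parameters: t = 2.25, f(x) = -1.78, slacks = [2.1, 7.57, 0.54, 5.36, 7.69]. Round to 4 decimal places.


Step 1: Compute log-barrier.
ln values: [0.7419, 2.0242, -0.6162, 1.679, 2.0399]
phi = -(0.7419 + 2.0242 - 0.6162 + 1.679 + 2.0399) = -5.8688
Step 2: Compute augmented objective.
t*f(x) = 2.25*-1.78 = -4.005
Total = -4.005 - 5.8688 = -9.8738


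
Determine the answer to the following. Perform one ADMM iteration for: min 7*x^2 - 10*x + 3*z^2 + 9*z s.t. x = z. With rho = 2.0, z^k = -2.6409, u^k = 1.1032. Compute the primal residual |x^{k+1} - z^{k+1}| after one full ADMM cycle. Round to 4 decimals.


ADMM iteration with rho = 2.0, z^k = -2.6409, u^k = 1.1032
Step 1: x-update.
Minimize 7*x^2 - 10*x + (2.0/2)*(x + 2.6409 + 1.1032)^2
FOC: (2*7 + 2.0)*x = 10 + 2.0*(-2.6409 - 1.1032)
x^{k+1} = 0.157
Step 2: z-update.
Minimize 3*z^2 + 9*z + (2.0/2)*(0.157 - z + 1.1032)^2
FOC: (2*3 + 2.0)*z = -9 + 2.0*(0.157 + 1.1032)
z^{k+1} = -0.81
Step 3: u-update.
u^{k+1} = 1.1032 + 0.157 + 0.81 = 2.0701
Step 4: Primal residual = |0.157 + 0.81| = 0.9669


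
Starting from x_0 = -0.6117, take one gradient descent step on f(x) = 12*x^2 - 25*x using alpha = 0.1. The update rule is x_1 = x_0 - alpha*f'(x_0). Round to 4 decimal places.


We compute the gradient at x_0 and apply the update.
f'(x) = 24*x - 25
f'(-0.6117) = 24*-0.6117 - 25 = -39.6808
x_1 = -0.6117 - 0.1*-39.6808 = 3.3564


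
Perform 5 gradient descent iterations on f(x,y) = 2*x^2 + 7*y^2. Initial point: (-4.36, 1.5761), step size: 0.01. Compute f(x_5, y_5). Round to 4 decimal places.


Gradient descent on f(x,y) = 2*x^2 + 7*y^2.
Starting point: (-4.36, 1.5761), alpha = 0.01
Step 1: grad_x = 2*2*-4.36 = -17.44, grad_y = 2*7*1.5761 = 22.0654
  x_1 = -4.36 - 0.01*-17.44 = -4.1856
  y_1 = 1.5761 - 0.01*22.0654 = 1.3554
Step 2: grad_x = 2*2*-4.1856 = -16.7424, grad_y = 2*7*1.3554 = 18.9762
  x_2 = -4.1856 - 0.01*-16.7424 = -4.0182
  y_2 = 1.3554 - 0.01*18.9762 = 1.1657
Step 3: grad_x = 2*2*-4.0182 = -16.0727, grad_y = 2*7*1.1657 = 16.3196
  x_3 = -4.0182 - 0.01*-16.0727 = -3.8574
  y_3 = 1.1657 - 0.01*16.3196 = 1.0025
Step 4: grad_x = 2*2*-3.8574 = -15.4298, grad_y = 2*7*1.0025 = 14.0348
  x_4 = -3.8574 - 0.01*-15.4298 = -3.7032
  y_4 = 1.0025 - 0.01*14.0348 = 0.8621
Step 5: grad_x = 2*2*-3.7032 = -14.8126, grad_y = 2*7*0.8621 = 12.07
  x_5 = -3.7032 - 0.01*-14.8126 = -3.555
  y_5 = 0.8621 - 0.01*12.07 = 0.7414
f(-3.555, 0.7414) = 2*(-3.555)^2 + 7*0.7414^2 = 29.1245


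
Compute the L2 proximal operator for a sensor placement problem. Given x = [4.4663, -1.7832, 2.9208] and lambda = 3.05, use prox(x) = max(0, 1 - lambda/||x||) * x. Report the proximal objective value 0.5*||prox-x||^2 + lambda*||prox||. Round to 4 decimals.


Step 1: Compute ||x||.
||x|| = 5.6266
Step 2: Compute scaling factor.
scale = max(0, 1 - 3.05/5.6266) = 0.4579
Step 3: prox(x) = [2.0453, -0.8166, 1.3375]
||prox(x)|| = 2.5766
Step 4: Proximal objective.
0.5*||prox-x||^2 = 4.6513
lambda*||prox|| = 7.8586
Total = 12.5099


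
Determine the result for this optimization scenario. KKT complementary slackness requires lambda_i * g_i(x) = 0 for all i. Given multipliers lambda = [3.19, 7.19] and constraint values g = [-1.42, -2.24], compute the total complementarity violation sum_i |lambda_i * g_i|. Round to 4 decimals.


KKT complementary slackness check:
lambda_1 * g_1 = 3.19 * -1.42 = -4.5298
lambda_2 * g_2 = 7.19 * -2.24 = -16.1056
Total violation = 4.5298 + 16.1056 = 20.6354


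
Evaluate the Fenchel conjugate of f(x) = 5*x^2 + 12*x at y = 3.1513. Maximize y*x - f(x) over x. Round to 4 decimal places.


f*(y) = sup_x {y*x - a*x^2 - b*x} = sup_x {(y-b)*x - a*x^2}
FOC: (y - b) - 2a*x = 0 => x* = (y - b)/(2a)
x* = (3.1513 - 12)/(2*5) = -0.8849
f*(3.1513) = (y-b)^2/(4a) = (3.1513 - 12)^2/(4*5)
= 78.2995/20 = 3.915


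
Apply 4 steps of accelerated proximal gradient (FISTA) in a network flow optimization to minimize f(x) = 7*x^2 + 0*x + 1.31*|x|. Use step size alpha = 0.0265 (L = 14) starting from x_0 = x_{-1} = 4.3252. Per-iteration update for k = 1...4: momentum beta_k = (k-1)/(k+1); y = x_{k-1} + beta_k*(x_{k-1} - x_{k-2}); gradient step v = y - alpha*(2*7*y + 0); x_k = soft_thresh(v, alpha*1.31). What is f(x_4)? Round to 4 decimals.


FISTA on f(x) = 7*x^2 + 0*x + 1.31*|x|
L = 14, alpha = 0.0265
Iteration 1: beta = 0.0, y = 4.3252 + 0.0*(4.3252 - 4.3252) = 4.3252
  grad(y) = 60.5528, v = y - alpha*grad = 2.7206
  prox(v) = soft_thresh(2.7206, 0.0347) = 2.6858
Iteration 2: beta = 0.3333, y = 2.6858 + 0.3333*(2.6858 - 4.3252) = 2.1394
  grad(y) = 29.9513, v = y - alpha*grad = 1.3457
  prox(v) = soft_thresh(1.3457, 0.0347) = 1.311
Iteration 3: beta = 0.5, y = 1.311 + 0.5*(1.311 - 2.6858) = 0.6235
  grad(y) = 8.7292, v = y - alpha*grad = 0.3922
  prox(v) = soft_thresh(0.3922, 0.0347) = 0.3575
Iteration 4: beta = 0.6, y = 0.3575 + 0.6*(0.3575 - 1.311) = -0.2146
  grad(y) = -3.0046, v = y - alpha*grad = -0.135
  prox(v) = soft_thresh(-0.135, 0.0347) = -0.1003
f(x_4) = 7*(-0.1003)^2 + 0*(-0.1003) + 1.31*|-0.1003| = 0.2017


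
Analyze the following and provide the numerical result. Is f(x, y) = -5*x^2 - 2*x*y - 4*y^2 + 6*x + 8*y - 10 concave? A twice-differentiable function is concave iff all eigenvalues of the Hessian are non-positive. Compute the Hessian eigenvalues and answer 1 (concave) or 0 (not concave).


The Hessian of f(x,y) = -5*x^2 - 2*x*y - 4*y^2 + 6*x + 8*y - 10 is:
H = [[-10, -2], [-2, -8]]
Trace = -10 - 8 = -18
Determinant = -10*-8 - (-2)^2 = 76
Discriminant = (-18)^2 - 4*76 = 20.0
Eigenvalues: lambda_1 = -11.2361, lambda_2 = -6.7639
The function is concave.

1


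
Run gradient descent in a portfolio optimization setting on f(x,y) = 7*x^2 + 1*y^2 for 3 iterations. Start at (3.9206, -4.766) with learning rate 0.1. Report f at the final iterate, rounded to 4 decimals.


Gradient descent on f(x,y) = 7*x^2 + 1*y^2.
Starting point: (3.9206, -4.766), alpha = 0.1
Step 1: grad_x = 2*7*3.9206 = 54.8884, grad_y = 2*1*-4.766 = -9.532
  x_1 = 3.9206 - 0.1*54.8884 = -1.5682
  y_1 = -4.766 - 0.1*-9.532 = -3.8128
Step 2: grad_x = 2*7*-1.5682 = -21.9554, grad_y = 2*1*-3.8128 = -7.6256
  x_2 = -1.5682 - 0.1*-21.9554 = 0.6273
  y_2 = -3.8128 - 0.1*-7.6256 = -3.0502
Step 3: grad_x = 2*7*0.6273 = 8.7821, grad_y = 2*1*-3.0502 = -6.1005
  x_3 = 0.6273 - 0.1*8.7821 = -0.2509
  y_3 = -3.0502 - 0.1*-6.1005 = -2.4402
f(-0.2509, -2.4402) = 7*(-0.2509)^2 + 1*(-2.4402)^2 = 6.3953


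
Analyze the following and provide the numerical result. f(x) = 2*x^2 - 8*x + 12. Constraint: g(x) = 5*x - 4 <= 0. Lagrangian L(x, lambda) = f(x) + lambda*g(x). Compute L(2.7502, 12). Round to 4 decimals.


Step 1: Evaluate f(x).
f(2.7502) = 2*2.7502^2 - 8*2.7502 + 12 = 5.1256
Step 2: Evaluate g(x).
g(2.7502) = 5*2.7502 - 4 = 9.751
Step 3: Compute Lagrangian.
L = 5.1256 + 12*9.751 = 122.1376


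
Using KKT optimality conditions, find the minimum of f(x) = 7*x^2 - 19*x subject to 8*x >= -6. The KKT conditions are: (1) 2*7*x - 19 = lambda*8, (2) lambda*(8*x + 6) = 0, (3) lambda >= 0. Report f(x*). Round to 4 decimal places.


Step 1: Try lambda = 0 (constraint inactive).
Stationarity: 2*7*x - 19 = 0
x* = 19/(2*7) = 19/14 = 1.3571 (rounded; the exact value 19/14 is used below)
Check constraint: 8*1.3571 = 10.8568 >= -6 -- satisfied.
Step 2: Compute optimal value.
f(x*) = 7*(19/14)^2 - 19*(19/14) = -12.8929


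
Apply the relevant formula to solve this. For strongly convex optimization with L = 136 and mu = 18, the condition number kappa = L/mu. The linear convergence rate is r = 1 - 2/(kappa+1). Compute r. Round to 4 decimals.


Step 1: Compute the condition number.
kappa = L/mu = 136/18 = 7.5556
Step 2: Compute the convergence rate.
r = 1 - 2/(kappa + 1) = 1 - 2*mu/(L + mu) = (L - mu)/(L + mu) = 118/154 = 0.7662


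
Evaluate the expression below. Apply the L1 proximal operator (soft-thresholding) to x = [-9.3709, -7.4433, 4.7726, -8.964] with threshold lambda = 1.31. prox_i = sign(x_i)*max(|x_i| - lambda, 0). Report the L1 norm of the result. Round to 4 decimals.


Soft-thresholding with lambda = 1.31:
prox(-9.3709) = sign(-9.3709)*max(|-9.3709| - 1.31, 0) = -8.0609
prox(-7.4433) = sign(-7.4433)*max(|-7.4433| - 1.31, 0) = -6.1333
prox(4.7726) = sign(4.7726)*max(|4.7726| - 1.31, 0) = 3.4626
prox(-8.964) = sign(-8.964)*max(|-8.964| - 1.31, 0) = -7.654
prox(x) = [-8.0609, -6.1333, 3.4626, -7.654]
||prox(x)||_1 = 8.0609 + 6.1333 + 3.4626 + 7.654 = 25.3108


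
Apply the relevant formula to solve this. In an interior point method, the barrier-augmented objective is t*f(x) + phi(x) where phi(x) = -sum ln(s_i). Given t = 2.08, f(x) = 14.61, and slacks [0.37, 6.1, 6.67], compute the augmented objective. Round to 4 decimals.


Step 1: Compute log-barrier.
ln values: [-0.9943, 1.8083, 1.8976]
phi = -(-0.9943 + 1.8083 + 1.8976) = -2.7117
Step 2: Compute augmented objective.
t*f(x) = 2.08*14.61 = 30.3888
Total = 30.3888 - 2.7117 = 27.6771


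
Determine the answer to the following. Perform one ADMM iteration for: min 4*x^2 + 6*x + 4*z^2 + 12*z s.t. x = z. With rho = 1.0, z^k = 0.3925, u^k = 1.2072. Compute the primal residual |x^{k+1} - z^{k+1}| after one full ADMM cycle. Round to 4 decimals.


ADMM iteration with rho = 1.0, z^k = 0.3925, u^k = 1.2072
Step 1: x-update.
Minimize 4*x^2 + 6*x + (1.0/2)*(x - 0.3925 + 1.2072)^2
FOC: (2*4 + 1.0)*x = -6 + 1.0*(0.3925 - 1.2072)
x^{k+1} = -0.7572
Step 2: z-update.
Minimize 4*z^2 + 12*z + (1.0/2)*(-0.7572 - z + 1.2072)^2
FOC: (2*4 + 1.0)*z = -12 + 1.0*(-0.7572 + 1.2072)
z^{k+1} = -1.2833
Step 3: u-update.
u^{k+1} = 1.2072 - 0.7572 + 1.2833 = 1.7333
Step 4: Primal residual = |-0.7572 + 1.2833| = 0.5261


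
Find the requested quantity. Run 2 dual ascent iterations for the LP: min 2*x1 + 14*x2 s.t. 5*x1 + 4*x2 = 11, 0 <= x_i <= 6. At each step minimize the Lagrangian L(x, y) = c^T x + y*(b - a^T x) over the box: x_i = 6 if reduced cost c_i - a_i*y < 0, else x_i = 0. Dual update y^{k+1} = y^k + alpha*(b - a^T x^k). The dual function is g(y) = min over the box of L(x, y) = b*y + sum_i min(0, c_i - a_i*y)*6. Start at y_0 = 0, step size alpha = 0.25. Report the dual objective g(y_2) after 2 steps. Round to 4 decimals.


Dual ascent for LP: min 2*x1 + 14*x2, 5*x1 + 4*x2 = 11, 0 <= x_i <= 6
Step 1: y^k = 0.0, reduced costs: (2.0, 14.0)
  x^k = (0.0, 0.0), subgradient = b - a^T x = 11.0
  y^{k+1} = 0.0 + 0.25*11.0 = 2.75
Step 2: y^k = 2.75, reduced costs: (-11.75, 3.0)
  x^k = (6.0, 0.0), subgradient = b - a^T x = -19.0
  y^{k+1} = 2.75 + 0.25*-19.0 = -2.0
Dual objective at y_2 = -2.0: reduced costs (12.0, 22.0), box minimizer x = (0.0, 0.0)
g(y_2) = b*y + (c1 - a1*y)*x1 + (c2 - a2*y)*x2 = 11*(-2.0) + 12.0*0.0 + 22.0*0.0 = -22.0 + 0.0 + 0.0 = -22.0


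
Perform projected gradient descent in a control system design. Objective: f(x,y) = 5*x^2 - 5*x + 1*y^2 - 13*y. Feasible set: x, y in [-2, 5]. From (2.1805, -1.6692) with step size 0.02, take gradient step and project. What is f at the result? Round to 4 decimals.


Step 1: Compute gradient at (2.1805, -1.6692).
grad_x = 2*5*2.1805 - 5 = 16.805
grad_y = 2*1*-1.6692 - 13 = -16.3384
Step 2: Gradient step.
x_raw = 2.1805 - 0.02*16.805 = 1.8444
y_raw = -1.6692 - 0.02*-16.3384 = -1.3424
Step 3: Project onto [-2, 5].
x_proj = clip(1.8444) = 1.8444
y_proj = clip(-1.3424) = -1.3424
Step 4: Evaluate f.
f(1.8444, -1.3424) = 27.0408


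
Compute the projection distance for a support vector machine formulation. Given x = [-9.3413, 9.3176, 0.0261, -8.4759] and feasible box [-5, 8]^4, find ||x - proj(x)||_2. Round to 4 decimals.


Project each component onto [-5, 8].
clip(-9.3413) = -5.0, clip(9.3176) = 8.0, clip(0.0261) = 0.0261, clip(-8.4759) = -5.0
Projection = [-5.0, 8.0, 0.0261, -5.0]
Squared diffs: [18.8469, 1.7361, 0.0, 12.0819]
Distance = sqrt(32.6649) = 5.7153


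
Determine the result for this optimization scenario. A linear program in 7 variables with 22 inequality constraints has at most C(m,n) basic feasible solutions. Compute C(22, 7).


Each vertex corresponds to some choice of n active constraints out of m, so the number of vertices is at most C(m, n) = m! / (n!(m-n)!).
m = 22, n = 7
Numerator: 22 * 21 * 20 * 19 * 18 * 17 * 16
Denominator: 7! = 5040
C(22, 7) = 170544


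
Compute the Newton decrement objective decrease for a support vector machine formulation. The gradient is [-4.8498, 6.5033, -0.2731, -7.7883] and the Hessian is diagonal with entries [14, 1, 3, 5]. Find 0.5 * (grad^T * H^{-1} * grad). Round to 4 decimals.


Step 1: H is diagonal, so H^(-1) * g = [-0.3464, 6.5033, -0.091, -1.5577].
Step 2: g^T H^(-1) g = sum_i g_i^2 / H_ii
  = (-4.8498)^2/14 + (6.5033)^2/1 + (-0.2731)^2/3 + (-7.7883)^2/5
  = 1.68 + 42.2929 + 0.0249 + 12.1315 = 56.1293
Step 3: Objective decrease = 0.5 * g^T H^(-1) g = 28.0647


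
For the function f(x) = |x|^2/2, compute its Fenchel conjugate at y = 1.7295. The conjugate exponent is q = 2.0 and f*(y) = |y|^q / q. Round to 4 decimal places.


The conjugate exponent q satisfies 1/p + 1/q = 1.
p = 2, so q = 2/(2 - 1) = 2.0
|y|^q = 1.7295^2.0 = 2.9912
f*(1.7295) = 2.9912 / 2.0 = 1.4956


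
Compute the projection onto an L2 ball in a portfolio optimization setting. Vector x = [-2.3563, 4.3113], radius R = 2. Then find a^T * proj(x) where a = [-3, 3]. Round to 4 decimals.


Step 1: Compute ||x|| (intermediates to 6 decimals).
||x|| = sqrt((-2.3563)^2 + 4.3113^2) = 4.913192
Step 2: Project.
Since ||x|| > R, scale = R/||x|| = 2/4.913192 = 0.407067, proj(x) = scale * x
proj(x) = [-0.959172, 1.754988]
Step 3: Dot product.
a^T * proj(x) = -3*(-0.959172) + 3*1.754988 = 8.1425


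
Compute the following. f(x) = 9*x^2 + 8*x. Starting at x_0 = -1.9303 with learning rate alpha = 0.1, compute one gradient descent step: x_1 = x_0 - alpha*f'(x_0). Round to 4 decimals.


We compute the gradient at x_0 and apply the update.
f'(x) = 18*x + 8
f'(-1.9303) = 18*-1.9303 + 8 = -26.7454
x_1 = -1.9303 - 0.1*-26.7454 = 0.7442


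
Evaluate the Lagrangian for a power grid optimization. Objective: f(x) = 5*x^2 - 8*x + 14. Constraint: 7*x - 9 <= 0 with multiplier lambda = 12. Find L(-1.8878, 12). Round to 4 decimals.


Step 1: Evaluate f(x).
f(-1.8878) = 5*(-1.8878)^2 - 8*(-1.8878) + 14 = 46.9213
Step 2: Evaluate g(x).
g(-1.8878) = 7*-1.8878 - 9 = -22.2146
Step 3: Compute Lagrangian.
L = 46.9213 + 12*-22.2146 = -219.6539


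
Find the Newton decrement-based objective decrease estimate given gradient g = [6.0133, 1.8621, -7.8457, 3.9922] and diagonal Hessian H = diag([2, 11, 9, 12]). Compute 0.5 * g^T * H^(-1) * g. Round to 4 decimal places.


Step 1: H is diagonal, so H^(-1) * g = [3.0067, 0.1693, -0.8717, 0.3327].
Step 2: g^T H^(-1) g = sum_i g_i^2 / H_ii
  = (6.0133)^2/2 + (1.8621)^2/11 + (-7.8457)^2/9 + (3.9922)^2/12
  = 18.0799 + 0.3152 + 6.8394 + 1.3281 = 26.5627
Step 3: Objective decrease = 0.5 * g^T H^(-1) g = 13.2813


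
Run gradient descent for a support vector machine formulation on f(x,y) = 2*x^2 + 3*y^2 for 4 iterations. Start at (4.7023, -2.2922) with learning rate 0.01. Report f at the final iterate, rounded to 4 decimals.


Gradient descent on f(x,y) = 2*x^2 + 3*y^2.
Starting point: (4.7023, -2.2922), alpha = 0.01
Step 1: grad_x = 2*2*4.7023 = 18.8092, grad_y = 2*3*-2.2922 = -13.7532
  x_1 = 4.7023 - 0.01*18.8092 = 4.5142
  y_1 = -2.2922 - 0.01*-13.7532 = -2.1547
Step 2: grad_x = 2*2*4.5142 = 18.0568, grad_y = 2*3*-2.1547 = -12.928
  x_2 = 4.5142 - 0.01*18.0568 = 4.3336
  y_2 = -2.1547 - 0.01*-12.928 = -2.0254
Step 3: grad_x = 2*2*4.3336 = 17.3346, grad_y = 2*3*-2.0254 = -12.1523
  x_3 = 4.3336 - 0.01*17.3346 = 4.1603
  y_3 = -2.0254 - 0.01*-12.1523 = -1.9039
Step 4: grad_x = 2*2*4.1603 = 16.6412, grad_y = 2*3*-1.9039 = -11.4232
  x_4 = 4.1603 - 0.01*16.6412 = 3.9939
  y_4 = -1.9039 - 0.01*-11.4232 = -1.7896
f(3.9939, -1.7896) = 2*3.9939^2 + 3*(-1.7896)^2 = 41.5105


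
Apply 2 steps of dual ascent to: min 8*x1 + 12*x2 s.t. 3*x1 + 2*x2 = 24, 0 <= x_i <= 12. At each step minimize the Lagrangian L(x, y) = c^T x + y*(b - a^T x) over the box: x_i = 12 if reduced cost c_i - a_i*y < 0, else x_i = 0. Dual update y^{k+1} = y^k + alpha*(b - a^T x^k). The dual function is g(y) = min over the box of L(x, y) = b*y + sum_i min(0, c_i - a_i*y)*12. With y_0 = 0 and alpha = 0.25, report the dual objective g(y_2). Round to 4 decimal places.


Dual ascent for LP: min 8*x1 + 12*x2, 3*x1 + 2*x2 = 24, 0 <= x_i <= 12
Step 1: y^k = 0.0, reduced costs: (8.0, 12.0)
  x^k = (0.0, 0.0), subgradient = b - a^T x = 24.0
  y^{k+1} = 0.0 + 0.25*24.0 = 6.0
Step 2: y^k = 6.0, reduced costs: (-10.0, 0.0)
  x^k = (12.0, 0.0), subgradient = b - a^T x = -12.0
  y^{k+1} = 6.0 + 0.25*-12.0 = 3.0
Dual objective at y_2 = 3.0: reduced costs (-1.0, 6.0), box minimizer x = (12.0, 0.0)
g(y_2) = b*y + (c1 - a1*y)*x1 + (c2 - a2*y)*x2 = 24*3.0 + (-1.0)*12.0 + 6.0*0.0 = 72.0 - 12.0 + 0.0 = 60.0


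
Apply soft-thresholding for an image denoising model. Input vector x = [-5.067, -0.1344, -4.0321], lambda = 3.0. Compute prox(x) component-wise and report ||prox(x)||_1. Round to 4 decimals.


Soft-thresholding with lambda = 3.0:
prox(-5.067) = sign(-5.067)*max(|-5.067| - 3.0, 0) = -2.067
prox(-0.1344) = sign(-0.1344)*max(|-0.1344| - 3.0, 0) = 0.0
prox(-4.0321) = sign(-4.0321)*max(|-4.0321| - 3.0, 0) = -1.0321
prox(x) = [-2.067, 0.0, -1.0321]
||prox(x)||_1 = 2.067 + 0.0 + 1.0321 = 3.0991


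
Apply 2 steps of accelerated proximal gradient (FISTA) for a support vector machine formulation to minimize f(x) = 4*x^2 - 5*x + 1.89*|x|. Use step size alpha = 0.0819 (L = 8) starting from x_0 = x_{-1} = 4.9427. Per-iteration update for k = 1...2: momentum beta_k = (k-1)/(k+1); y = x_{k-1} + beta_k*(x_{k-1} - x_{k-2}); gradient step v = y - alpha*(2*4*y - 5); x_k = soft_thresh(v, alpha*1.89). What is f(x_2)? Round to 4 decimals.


FISTA on f(x) = 4*x^2 - 5*x + 1.89*|x|
L = 8, alpha = 0.0819
Iteration 1: beta = 0.0, y = 4.9427 + 0.0*(4.9427 - 4.9427) = 4.9427
  grad(y) = 34.5416, v = y - alpha*grad = 2.1137
  prox(v) = soft_thresh(2.1137, 0.1548) = 1.959
Iteration 2: beta = 0.3333, y = 1.959 + 0.3333*(1.959 - 4.9427) = 0.9644
  grad(y) = 2.715, v = y - alpha*grad = 0.742
  prox(v) = soft_thresh(0.742, 0.1548) = 0.5872
f(x_2) = 4*0.5872^2 - 5*0.5872 + 1.89*|0.5872| = -0.4469


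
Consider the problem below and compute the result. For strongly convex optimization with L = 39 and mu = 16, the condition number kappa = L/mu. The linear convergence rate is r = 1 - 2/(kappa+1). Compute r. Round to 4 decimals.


Step 1: Compute the condition number.
kappa = L/mu = 39/16 = 2.4375
Step 2: Compute the convergence rate.
r = 1 - 2/(kappa + 1) = 1 - 2*mu/(L + mu) = (L - mu)/(L + mu) = 23/55 = 0.4182


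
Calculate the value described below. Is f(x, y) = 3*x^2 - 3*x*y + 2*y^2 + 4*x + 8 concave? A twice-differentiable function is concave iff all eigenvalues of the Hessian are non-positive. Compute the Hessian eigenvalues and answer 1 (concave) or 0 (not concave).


The Hessian of f(x,y) = 3*x^2 - 3*x*y + 2*y^2 + 4*x + 8 is:
H = [[6, -3], [-3, 4]]
Trace = 6 + 4 = 10
Determinant = 6*4 - (-3)^2 = 15
Discriminant = (10)^2 - 4*15 = 40.0
Eigenvalues: lambda_1 = 1.8377, lambda_2 = 8.1623
The function is not concave.

0


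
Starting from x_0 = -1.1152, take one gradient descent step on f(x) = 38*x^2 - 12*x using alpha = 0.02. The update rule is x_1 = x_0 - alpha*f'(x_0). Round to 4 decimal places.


We compute the gradient at x_0 and apply the update.
f'(x) = 76*x - 12
f'(-1.1152) = 76*-1.1152 - 12 = -96.7552
x_1 = -1.1152 - 0.02*-96.7552 = 0.8199


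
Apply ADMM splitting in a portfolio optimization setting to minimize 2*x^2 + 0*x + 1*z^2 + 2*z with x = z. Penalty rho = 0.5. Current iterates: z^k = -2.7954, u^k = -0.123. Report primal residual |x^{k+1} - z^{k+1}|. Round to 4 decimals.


ADMM iteration with rho = 0.5, z^k = -2.7954, u^k = -0.123
Step 1: x-update.
Minimize 2*x^2 + 0*x + (0.5/2)*(x + 2.7954 - 0.123)^2
FOC: (2*2 + 0.5)*x = 0 + 0.5*(-2.7954 + 0.123)
x^{k+1} = -0.2969
Step 2: z-update.
Minimize 1*z^2 + 2*z + (0.5/2)*(-0.2969 - z - 0.123)^2
FOC: (2*1 + 0.5)*z = -2 + 0.5*(-0.2969 - 0.123)
z^{k+1} = -0.884
Step 3: u-update.
u^{k+1} = -0.123 - 0.2969 + 0.884 = 0.4641
Step 4: Primal residual = |-0.2969 + 0.884| = 0.5871


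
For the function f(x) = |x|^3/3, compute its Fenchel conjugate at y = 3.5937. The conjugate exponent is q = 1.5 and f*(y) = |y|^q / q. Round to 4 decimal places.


The conjugate exponent q satisfies 1/p + 1/q = 1.
p = 3, so q = 3/(3 - 1) = 1.5
|y|^q = 3.5937^1.5 = 6.8126
f*(3.5937) = 6.8126 / 1.5 = 4.5417


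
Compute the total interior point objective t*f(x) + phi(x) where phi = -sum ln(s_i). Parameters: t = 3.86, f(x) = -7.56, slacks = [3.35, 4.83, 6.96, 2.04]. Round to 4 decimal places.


Step 1: Compute log-barrier.
ln values: [1.209, 1.5748, 1.9402, 0.7129]
phi = -(1.209 + 1.5748 + 1.9402 + 0.7129) = -5.4369
Step 2: Compute augmented objective.
t*f(x) = 3.86*-7.56 = -29.1816
Total = -29.1816 - 5.4369 = -34.6185


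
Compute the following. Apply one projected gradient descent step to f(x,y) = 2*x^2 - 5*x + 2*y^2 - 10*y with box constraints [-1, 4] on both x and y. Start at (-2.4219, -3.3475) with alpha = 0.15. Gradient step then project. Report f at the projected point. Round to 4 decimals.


Step 1: Compute gradient at (-2.4219, -3.3475).
grad_x = 2*2*-2.4219 - 5 = -14.6876
grad_y = 2*2*-3.3475 - 10 = -23.39
Step 2: Gradient step.
x_raw = -2.4219 - 0.15*-14.6876 = -0.2188
y_raw = -3.3475 - 0.15*-23.39 = 0.161
Step 3: Project onto [-1, 4].
x_proj = clip(-0.2188) = -0.2188
y_proj = clip(0.161) = 0.161
Step 4: Evaluate f.
f(-0.2188, 0.161) = -0.3686


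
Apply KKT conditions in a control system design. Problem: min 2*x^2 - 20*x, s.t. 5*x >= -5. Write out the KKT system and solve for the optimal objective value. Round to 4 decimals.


Step 1: Try lambda = 0 (constraint inactive).
Stationarity: 2*2*x - 20 = 0
x* = 20/(2*2) = 5.0
Check constraint: 5*5.0 = 25.0 >= -5 -- satisfied.
Step 2: Compute optimal value.
f(x*) = 2*5.0^2 - 20*5.0 = -50.0


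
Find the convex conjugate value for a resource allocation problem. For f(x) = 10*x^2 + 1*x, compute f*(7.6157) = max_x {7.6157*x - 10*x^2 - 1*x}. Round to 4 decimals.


f*(y) = sup_x {y*x - a*x^2 - b*x} = sup_x {(y-b)*x - a*x^2}
FOC: (y - b) - 2a*x = 0 => x* = (y - b)/(2a)
x* = (7.6157 - 1)/(2*10) = 0.3308
f*(7.6157) = (y-b)^2/(4a) = (7.6157 - 1)^2/(4*10)
= 43.7675/40 = 1.0942


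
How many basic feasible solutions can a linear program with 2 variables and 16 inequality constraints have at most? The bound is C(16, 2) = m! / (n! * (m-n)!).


Each vertex corresponds to some choice of n active constraints out of m, so the number of vertices is at most C(m, n) = m! / (n!(m-n)!).
m = 16, n = 2
Numerator: 16 * 15
Denominator: 2! = 2
C(16, 2) = 120


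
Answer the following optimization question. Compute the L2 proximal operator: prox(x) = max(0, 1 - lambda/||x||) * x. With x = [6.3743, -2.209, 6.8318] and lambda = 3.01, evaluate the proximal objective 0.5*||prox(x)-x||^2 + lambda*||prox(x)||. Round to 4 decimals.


Step 1: Compute ||x||.
||x|| = 9.6013
Step 2: Compute scaling factor.
scale = max(0, 1 - 3.01/9.6013) = 0.6865
Step 3: prox(x) = [4.376, -1.5165, 4.69]
||prox(x)|| = 6.5913
Step 4: Proximal objective.
0.5*||prox-x||^2 = 4.5301
lambda*||prox|| = 19.8398
Total = 24.3698


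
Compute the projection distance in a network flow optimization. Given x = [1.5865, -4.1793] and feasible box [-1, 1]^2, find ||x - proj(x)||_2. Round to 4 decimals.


Project each component onto [-1, 1].
clip(1.5865) = 1.0, clip(-4.1793) = -1.0
Projection = [1.0, -1.0]
Squared diffs: [0.344, 10.1079]
Distance = sqrt(10.4519) = 3.2329


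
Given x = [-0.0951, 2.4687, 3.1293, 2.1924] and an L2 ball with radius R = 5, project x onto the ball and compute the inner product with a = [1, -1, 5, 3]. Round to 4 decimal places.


Step 1: Compute ||x|| (intermediates to 6 decimals).
||x|| = sqrt((-0.0951)^2 + 2.4687^2 + 3.1293^2 + 2.1924^2) = 4.550018
Step 2: Project.
Since ||x|| <= R, proj = x (no scaling needed).
proj(x) = [-0.0951, 2.4687, 3.1293, 2.1924]
Step 3: Dot product.
a^T * proj(x) = 1*(-0.0951) - 1*2.4687 + 5*3.1293 + 3*2.1924 = 19.6599


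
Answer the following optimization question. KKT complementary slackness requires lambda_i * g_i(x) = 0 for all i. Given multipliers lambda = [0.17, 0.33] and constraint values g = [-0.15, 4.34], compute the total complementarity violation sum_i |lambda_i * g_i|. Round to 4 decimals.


KKT complementary slackness check:
lambda_1 * g_1 = 0.17 * -0.15 = -0.0255
lambda_2 * g_2 = 0.33 * 4.34 = 1.4322
Total violation = 0.0255 + 1.4322 = 1.4577


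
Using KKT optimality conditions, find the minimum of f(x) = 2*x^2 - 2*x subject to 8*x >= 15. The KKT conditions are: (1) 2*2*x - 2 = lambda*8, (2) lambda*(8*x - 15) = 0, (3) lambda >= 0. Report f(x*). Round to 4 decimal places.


Step 1: Try lambda = 0 (constraint inactive).
x_unc = 2/(2*2) = 0.5
Check: 8*0.5 = 4.0 < 15 -- violated!
Step 2: Constraint must be active: 8*x = 15
x* = 15/8 = 1.875
lambda = (2*2*1.875 - 2)/8 = 0.6875
Step 3: Compute optimal value.
f(x*) = 2*1.875^2 - 2*1.875 = 3.2813


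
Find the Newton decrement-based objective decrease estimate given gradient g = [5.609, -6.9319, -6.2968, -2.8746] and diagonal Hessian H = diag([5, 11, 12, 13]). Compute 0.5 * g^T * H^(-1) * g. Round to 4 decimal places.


Step 1: H is diagonal, so H^(-1) * g = [1.1218, -0.6302, -0.5247, -0.2211].
Step 2: g^T H^(-1) g = sum_i g_i^2 / H_ii
  = (5.609)^2/5 + (-6.9319)^2/11 + (-6.2968)^2/12 + (-2.8746)^2/13
  = 6.2922 + 4.3683 + 3.3041 + 0.6356 = 14.6003
Step 3: Objective decrease = 0.5 * g^T H^(-1) g = 7.3001


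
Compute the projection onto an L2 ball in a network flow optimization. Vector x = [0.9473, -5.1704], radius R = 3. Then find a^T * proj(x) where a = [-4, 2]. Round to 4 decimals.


Step 1: Compute ||x|| (intermediates to 6 decimals).
||x|| = sqrt(0.9473^2 + (-5.1704)^2) = 5.256464
Step 2: Project.
Since ||x|| > R, scale = R/||x|| = 3/5.256464 = 0.570726, proj(x) = scale * x
proj(x) = [0.540649, -2.950882]
Step 3: Dot product.
a^T * proj(x) = -4*0.540649 + 2*(-2.950882) = -8.0644


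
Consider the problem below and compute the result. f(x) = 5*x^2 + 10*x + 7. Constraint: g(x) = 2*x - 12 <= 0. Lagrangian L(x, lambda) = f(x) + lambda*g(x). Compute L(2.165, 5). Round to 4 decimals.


Step 1: Evaluate f(x).
f(2.165) = 5*2.165^2 + 10*2.165 + 7 = 52.0861
Step 2: Evaluate g(x).
g(2.165) = 2*2.165 - 12 = -7.67
Step 3: Compute Lagrangian.
L = 52.0861 + 5*-7.67 = 13.7361


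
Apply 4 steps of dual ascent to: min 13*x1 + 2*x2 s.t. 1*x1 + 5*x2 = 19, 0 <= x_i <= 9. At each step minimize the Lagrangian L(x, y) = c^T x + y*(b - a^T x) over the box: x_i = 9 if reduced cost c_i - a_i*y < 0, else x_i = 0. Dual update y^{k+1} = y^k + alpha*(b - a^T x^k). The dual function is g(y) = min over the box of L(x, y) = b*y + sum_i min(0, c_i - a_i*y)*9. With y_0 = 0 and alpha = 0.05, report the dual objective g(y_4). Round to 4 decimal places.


Dual ascent for LP: min 13*x1 + 2*x2, 1*x1 + 5*x2 = 19, 0 <= x_i <= 9
Step 1: y^k = 0.0, reduced costs: (13.0, 2.0)
  x^k = (0.0, 0.0), subgradient = b - a^T x = 19.0
  y^{k+1} = 0.0 + 0.05*19.0 = 0.95
Step 2: y^k = 0.95, reduced costs: (12.05, -2.75)
  x^k = (0.0, 9.0), subgradient = b - a^T x = -26.0
  y^{k+1} = 0.95 + 0.05*-26.0 = -0.35
Step 3: y^k = -0.35, reduced costs: (13.35, 3.75)
  x^k = (0.0, 0.0), subgradient = b - a^T x = 19.0
  y^{k+1} = -0.35 + 0.05*19.0 = 0.6
Step 4: y^k = 0.6, reduced costs: (12.4, -1.0)
  x^k = (0.0, 9.0), subgradient = b - a^T x = -26.0
  y^{k+1} = 0.6 + 0.05*-26.0 = -0.7
Dual objective at y_4 = -0.7: reduced costs (13.7, 5.5), box minimizer x = (0.0, 0.0)
g(y_4) = b*y + (c1 - a1*y)*x1 + (c2 - a2*y)*x2 = 19*(-0.7) + 13.7*0.0 + 5.5*0.0 = -13.3 + 0.0 + 0.0 = -13.3
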